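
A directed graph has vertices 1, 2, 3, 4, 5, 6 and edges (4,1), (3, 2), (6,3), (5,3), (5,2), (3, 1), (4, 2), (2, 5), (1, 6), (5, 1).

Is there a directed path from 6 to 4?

Explore from 6.
Distance 1: reach 3.
Distance 2: reach 1, 2.
Distance 3: reach 5.
The search from 6 is exhausted; no directed path reaches 4.

No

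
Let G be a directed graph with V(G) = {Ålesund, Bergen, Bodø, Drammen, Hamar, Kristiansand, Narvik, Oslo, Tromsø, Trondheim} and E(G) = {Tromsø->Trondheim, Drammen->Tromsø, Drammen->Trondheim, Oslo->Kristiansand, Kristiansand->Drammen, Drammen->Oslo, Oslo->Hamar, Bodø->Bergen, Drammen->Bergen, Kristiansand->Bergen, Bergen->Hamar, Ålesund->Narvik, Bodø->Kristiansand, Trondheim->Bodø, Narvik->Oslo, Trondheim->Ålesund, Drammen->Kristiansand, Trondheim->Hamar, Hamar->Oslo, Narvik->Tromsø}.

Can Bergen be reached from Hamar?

Explore from Hamar.
Distance 1: reach Oslo.
Distance 2: reach Kristiansand.
Distance 3: reach Bergen, Drammen.
Found Bergen.

Yes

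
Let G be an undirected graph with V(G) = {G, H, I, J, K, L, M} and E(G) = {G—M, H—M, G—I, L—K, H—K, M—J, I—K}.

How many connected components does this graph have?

From G: component {G, H, I, J, K, L, M}.
That's 1 component.

1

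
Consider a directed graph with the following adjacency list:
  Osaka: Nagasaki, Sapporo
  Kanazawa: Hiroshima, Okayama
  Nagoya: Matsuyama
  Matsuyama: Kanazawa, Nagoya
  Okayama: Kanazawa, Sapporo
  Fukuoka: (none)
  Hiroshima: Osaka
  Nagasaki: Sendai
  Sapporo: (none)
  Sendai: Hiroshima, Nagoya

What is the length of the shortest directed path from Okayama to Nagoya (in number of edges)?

6

Distance 0: Okayama.
Distance 1: Kanazawa, Sapporo.
Distance 2: Hiroshima.
Distance 3: Osaka.
Distance 4: Nagasaki.
Distance 5: Sendai.
Distance 6: Nagoya — contains Nagoya.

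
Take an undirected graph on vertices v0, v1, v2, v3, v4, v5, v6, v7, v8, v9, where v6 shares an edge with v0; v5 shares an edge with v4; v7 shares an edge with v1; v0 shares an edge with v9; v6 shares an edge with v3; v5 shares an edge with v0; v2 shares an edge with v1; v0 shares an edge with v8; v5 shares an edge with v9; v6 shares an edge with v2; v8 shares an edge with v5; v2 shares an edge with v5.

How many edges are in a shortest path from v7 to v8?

Distance 0: v7.
Distance 1: v1.
Distance 2: v2.
Distance 3: v5, v6.
Distance 4: v0, v3, v4, v8, v9 — contains v8.

4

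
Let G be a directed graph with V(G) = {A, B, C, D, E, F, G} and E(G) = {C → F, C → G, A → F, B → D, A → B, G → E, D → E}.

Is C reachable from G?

No

Explore from G.
Distance 1: reach E.
The search from G is exhausted; no directed path reaches C.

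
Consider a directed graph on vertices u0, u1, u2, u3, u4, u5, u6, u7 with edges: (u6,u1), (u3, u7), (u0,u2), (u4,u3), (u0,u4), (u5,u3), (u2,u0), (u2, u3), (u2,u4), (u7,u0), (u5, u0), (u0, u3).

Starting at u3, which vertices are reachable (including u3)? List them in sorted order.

u0, u2, u3, u4, u7

Start at u3.
Its neighbours: u7.
Then their neighbours: u0.
Then next layer: u2, u4.
Nothing further is reachable.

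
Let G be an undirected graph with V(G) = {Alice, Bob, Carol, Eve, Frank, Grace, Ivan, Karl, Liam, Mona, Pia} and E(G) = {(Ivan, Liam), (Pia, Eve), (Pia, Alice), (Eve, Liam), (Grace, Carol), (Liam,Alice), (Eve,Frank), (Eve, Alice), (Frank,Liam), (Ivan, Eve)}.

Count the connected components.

From Alice: component {Alice, Eve, Frank, Ivan, Liam, Pia}.
From Bob: component {Bob}.
From Carol: component {Carol, Grace}.
From Karl: component {Karl}.
From Mona: component {Mona}.
That's 5 components.

5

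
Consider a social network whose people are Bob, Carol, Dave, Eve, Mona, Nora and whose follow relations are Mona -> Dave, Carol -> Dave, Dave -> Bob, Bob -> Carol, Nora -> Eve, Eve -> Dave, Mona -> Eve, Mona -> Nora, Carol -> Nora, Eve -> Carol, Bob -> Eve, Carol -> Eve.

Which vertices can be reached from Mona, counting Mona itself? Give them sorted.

Start at Mona.
Its neighbours: Dave, Eve, Nora.
Then their neighbours: Bob, Carol.
Every vertex is now reached.

Bob, Carol, Dave, Eve, Mona, Nora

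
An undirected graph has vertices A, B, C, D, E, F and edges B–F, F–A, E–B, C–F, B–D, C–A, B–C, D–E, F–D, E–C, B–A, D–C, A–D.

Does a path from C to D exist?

Yes

Explore from C.
Distance 1: reach A, B, D, E, F.
Found D.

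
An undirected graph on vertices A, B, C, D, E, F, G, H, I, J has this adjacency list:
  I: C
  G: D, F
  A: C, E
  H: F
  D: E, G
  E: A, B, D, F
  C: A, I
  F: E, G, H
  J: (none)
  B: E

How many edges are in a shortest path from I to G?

5

Distance 0: I.
Distance 1: C.
Distance 2: A.
Distance 3: E.
Distance 4: B, D, F.
Distance 5: G, H — contains G.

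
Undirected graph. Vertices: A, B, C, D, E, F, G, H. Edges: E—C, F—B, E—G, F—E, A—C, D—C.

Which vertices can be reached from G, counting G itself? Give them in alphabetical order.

Start at G.
Its neighbours: E.
Then their neighbours: C, F.
Then next layer: A, B, D.
Nothing further is reachable.

A, B, C, D, E, F, G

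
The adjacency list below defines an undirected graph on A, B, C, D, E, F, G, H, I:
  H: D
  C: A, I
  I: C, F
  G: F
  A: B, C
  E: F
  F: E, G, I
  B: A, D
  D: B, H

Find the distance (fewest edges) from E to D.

Distance 0: E.
Distance 1: F.
Distance 2: G, I.
Distance 3: C.
Distance 4: A.
Distance 5: B.
Distance 6: D — contains D.

6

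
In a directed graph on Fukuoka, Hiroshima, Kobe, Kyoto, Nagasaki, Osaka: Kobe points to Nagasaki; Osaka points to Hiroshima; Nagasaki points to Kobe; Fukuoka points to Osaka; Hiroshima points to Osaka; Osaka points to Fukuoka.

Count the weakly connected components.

From Fukuoka: component {Fukuoka, Hiroshima, Osaka}.
From Kobe: component {Kobe, Nagasaki}.
From Kyoto: component {Kyoto}.
That's 3 components.

3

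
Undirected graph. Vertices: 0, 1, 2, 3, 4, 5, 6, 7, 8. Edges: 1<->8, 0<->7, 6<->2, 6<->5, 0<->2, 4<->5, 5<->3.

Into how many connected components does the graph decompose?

2

From 0: component {0, 2, 3, 4, 5, 6, 7}.
From 1: component {1, 8}.
That's 2 components.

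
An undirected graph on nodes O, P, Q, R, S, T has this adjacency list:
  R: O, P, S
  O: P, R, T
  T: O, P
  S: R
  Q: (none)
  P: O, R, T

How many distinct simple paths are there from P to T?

3

P–O–T
P–R–O–T
P–T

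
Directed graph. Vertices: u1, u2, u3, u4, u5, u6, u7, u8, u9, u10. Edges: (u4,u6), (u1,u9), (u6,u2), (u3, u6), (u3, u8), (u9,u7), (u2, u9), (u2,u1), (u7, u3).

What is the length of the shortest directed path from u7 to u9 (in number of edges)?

4

Distance 0: u7.
Distance 1: u3.
Distance 2: u6, u8.
Distance 3: u2.
Distance 4: u1, u9 — contains u9.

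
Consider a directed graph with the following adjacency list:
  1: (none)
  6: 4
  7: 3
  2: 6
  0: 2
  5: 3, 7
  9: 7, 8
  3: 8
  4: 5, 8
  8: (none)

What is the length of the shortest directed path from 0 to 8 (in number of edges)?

Distance 0: 0.
Distance 1: 2.
Distance 2: 6.
Distance 3: 4.
Distance 4: 5, 8 — contains 8.

4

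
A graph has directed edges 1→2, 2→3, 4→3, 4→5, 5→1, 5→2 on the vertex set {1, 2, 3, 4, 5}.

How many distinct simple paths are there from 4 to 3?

4→3
4→5→1→2→3
4→5→2→3

3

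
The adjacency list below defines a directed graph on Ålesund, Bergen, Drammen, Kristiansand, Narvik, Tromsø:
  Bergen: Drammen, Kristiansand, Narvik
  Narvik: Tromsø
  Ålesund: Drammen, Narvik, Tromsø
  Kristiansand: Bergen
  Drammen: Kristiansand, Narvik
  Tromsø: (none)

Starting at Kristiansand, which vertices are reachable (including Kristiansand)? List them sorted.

Bergen, Drammen, Kristiansand, Narvik, Tromsø

Start at Kristiansand.
Its neighbours: Bergen.
Then their neighbours: Drammen, Narvik.
Then next layer: Tromsø.
Nothing further is reachable.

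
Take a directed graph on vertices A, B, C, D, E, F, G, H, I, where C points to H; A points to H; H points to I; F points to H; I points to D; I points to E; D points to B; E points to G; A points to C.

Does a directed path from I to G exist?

Yes

Explore from I.
Distance 1: reach D, E.
Distance 2: reach B, G.
Found G.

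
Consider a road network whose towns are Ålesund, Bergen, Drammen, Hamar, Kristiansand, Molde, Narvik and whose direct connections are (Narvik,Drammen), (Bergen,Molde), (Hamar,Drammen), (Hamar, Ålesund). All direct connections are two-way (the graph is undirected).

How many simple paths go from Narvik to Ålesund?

1

Narvik–Drammen–Hamar–Ålesund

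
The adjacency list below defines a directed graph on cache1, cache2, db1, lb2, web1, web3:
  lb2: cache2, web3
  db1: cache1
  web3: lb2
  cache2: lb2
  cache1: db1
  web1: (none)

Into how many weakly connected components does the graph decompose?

3

From cache1: component {cache1, db1}.
From cache2: component {cache2, lb2, web3}.
From web1: component {web1}.
That's 3 components.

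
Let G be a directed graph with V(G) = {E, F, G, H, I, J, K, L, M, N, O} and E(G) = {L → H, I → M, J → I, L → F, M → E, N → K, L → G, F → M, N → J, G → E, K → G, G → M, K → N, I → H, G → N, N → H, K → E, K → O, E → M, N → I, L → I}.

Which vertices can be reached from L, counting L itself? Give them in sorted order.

Start at L.
Its neighbours: F, G, H, I.
Then their neighbours: E, M, N.
Then next layer: J, K.
Then next layer: O.
Every vertex is now reached.

E, F, G, H, I, J, K, L, M, N, O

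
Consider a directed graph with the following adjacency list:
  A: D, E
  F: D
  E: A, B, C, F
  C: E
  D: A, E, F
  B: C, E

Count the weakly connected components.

1

From A: component {A, B, C, D, E, F}.
That's 1 component.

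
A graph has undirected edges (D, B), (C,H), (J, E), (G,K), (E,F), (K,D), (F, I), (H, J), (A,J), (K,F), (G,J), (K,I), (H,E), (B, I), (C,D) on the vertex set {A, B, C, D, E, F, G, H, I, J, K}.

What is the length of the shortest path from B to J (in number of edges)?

Distance 0: B.
Distance 1: D, I.
Distance 2: C, F, K.
Distance 3: E, G, H.
Distance 4: J — contains J.

4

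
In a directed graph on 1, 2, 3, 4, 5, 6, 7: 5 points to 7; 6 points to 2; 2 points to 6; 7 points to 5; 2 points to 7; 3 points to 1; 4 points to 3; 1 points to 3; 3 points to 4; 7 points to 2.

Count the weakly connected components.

From 1: component {1, 3, 4}.
From 2: component {2, 5, 6, 7}.
That's 2 components.

2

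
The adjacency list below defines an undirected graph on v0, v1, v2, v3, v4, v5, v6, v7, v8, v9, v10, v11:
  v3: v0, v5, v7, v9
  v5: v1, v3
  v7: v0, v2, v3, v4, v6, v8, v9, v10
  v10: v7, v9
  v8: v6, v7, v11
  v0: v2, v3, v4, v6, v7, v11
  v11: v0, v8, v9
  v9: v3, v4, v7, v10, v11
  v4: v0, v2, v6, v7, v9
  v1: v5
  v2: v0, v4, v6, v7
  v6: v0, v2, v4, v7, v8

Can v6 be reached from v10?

Explore from v10.
Distance 1: reach v7, v9.
Distance 2: reach v0, v2, v3, v4, v6, v8, v11.
Found v6.

Yes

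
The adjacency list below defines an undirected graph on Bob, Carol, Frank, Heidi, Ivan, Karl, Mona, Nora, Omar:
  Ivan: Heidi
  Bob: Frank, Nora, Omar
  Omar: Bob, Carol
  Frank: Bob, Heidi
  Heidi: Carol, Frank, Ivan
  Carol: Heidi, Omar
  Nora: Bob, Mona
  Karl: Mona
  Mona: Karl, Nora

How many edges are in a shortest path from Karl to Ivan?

Distance 0: Karl.
Distance 1: Mona.
Distance 2: Nora.
Distance 3: Bob.
Distance 4: Frank, Omar.
Distance 5: Carol, Heidi.
Distance 6: Ivan — contains Ivan.

6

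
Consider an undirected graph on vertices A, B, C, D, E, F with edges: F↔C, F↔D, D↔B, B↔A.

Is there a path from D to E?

No

Explore from D.
Distance 1: reach B, F.
Distance 2: reach A, C.
The search is exhausted without reaching E; it lies in a different component.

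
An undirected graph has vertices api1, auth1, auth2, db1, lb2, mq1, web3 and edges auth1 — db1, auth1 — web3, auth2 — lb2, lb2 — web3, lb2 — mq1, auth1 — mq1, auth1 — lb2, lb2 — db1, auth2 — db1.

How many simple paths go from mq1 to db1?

mq1–auth1–db1
mq1–auth1–lb2–auth2–db1
mq1–auth1–lb2–db1
mq1–auth1–web3–lb2–auth2–db1
mq1–auth1–web3–lb2–db1
mq1–lb2–auth1–db1
mq1–lb2–auth2–db1
mq1–lb2–db1
mq1–lb2–web3–auth1–db1

9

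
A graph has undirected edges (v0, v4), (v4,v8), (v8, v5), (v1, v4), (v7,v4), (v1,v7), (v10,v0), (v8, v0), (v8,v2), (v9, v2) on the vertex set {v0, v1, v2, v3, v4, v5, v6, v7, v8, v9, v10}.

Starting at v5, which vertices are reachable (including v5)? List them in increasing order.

v0, v1, v2, v4, v5, v7, v8, v9, v10

Start at v5.
Its neighbours: v8.
Then their neighbours: v0, v2, v4.
Then next layer: v1, v7, v9, v10.
Nothing further is reachable.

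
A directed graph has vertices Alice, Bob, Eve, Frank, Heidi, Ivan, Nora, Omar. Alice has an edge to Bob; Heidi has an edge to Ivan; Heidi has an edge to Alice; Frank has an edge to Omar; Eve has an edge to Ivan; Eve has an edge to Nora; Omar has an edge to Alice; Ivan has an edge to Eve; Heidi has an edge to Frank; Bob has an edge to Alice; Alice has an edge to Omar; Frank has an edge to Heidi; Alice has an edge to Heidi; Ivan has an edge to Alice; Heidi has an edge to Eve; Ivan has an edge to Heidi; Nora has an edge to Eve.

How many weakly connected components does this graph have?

From Alice: component {Alice, Bob, Eve, Frank, Heidi, Ivan, Nora, Omar}.
That's 1 component.

1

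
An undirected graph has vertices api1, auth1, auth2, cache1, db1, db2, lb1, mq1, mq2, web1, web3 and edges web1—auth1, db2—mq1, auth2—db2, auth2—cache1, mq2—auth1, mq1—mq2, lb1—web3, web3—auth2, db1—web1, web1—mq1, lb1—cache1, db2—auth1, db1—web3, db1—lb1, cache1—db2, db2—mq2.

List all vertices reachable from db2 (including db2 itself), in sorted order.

auth1, auth2, cache1, db1, db2, lb1, mq1, mq2, web1, web3

Start at db2.
Its neighbours: auth1, auth2, cache1, mq1, mq2.
Then their neighbours: lb1, web1, web3.
Then next layer: db1.
Nothing further is reachable.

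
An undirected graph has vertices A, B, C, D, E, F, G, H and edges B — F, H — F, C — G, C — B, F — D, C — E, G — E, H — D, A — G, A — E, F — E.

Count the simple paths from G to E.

4

G–A–E
G–C–B–F–E
G–C–E
G–E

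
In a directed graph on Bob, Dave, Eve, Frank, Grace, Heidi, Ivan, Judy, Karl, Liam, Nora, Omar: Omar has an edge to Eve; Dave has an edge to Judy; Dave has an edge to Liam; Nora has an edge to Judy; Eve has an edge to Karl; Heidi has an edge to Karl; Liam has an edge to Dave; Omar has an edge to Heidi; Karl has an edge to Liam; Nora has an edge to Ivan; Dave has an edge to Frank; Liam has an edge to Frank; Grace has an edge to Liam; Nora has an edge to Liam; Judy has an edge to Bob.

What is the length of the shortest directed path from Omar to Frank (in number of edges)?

4

Distance 0: Omar.
Distance 1: Eve, Heidi.
Distance 2: Karl.
Distance 3: Liam.
Distance 4: Dave, Frank — contains Frank.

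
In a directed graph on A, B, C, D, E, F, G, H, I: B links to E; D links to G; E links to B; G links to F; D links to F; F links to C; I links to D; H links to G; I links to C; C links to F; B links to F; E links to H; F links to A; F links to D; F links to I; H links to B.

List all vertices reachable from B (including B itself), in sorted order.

Start at B.
Its neighbours: E, F.
Then their neighbours: A, C, D, H, I.
Then next layer: G.
Every vertex is now reached.

A, B, C, D, E, F, G, H, I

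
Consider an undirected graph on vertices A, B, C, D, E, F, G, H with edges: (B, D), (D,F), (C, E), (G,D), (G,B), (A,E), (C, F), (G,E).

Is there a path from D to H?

No

Explore from D.
Distance 1: reach B, F, G.
Distance 2: reach C, E.
Distance 3: reach A.
The search is exhausted without reaching H; it lies in a different component.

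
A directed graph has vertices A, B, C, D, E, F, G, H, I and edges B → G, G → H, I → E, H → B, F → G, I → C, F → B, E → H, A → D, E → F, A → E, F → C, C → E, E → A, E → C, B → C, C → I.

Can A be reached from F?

Yes

Explore from F.
Distance 1: reach B, C, G.
Distance 2: reach E, H, I.
Distance 3: reach A.
Found A.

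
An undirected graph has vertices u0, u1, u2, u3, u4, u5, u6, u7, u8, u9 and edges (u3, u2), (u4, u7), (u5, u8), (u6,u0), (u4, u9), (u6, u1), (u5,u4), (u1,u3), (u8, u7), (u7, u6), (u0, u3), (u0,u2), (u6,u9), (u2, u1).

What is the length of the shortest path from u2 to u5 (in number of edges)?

5

Distance 0: u2.
Distance 1: u0, u1, u3.
Distance 2: u6.
Distance 3: u7, u9.
Distance 4: u4, u8.
Distance 5: u5 — contains u5.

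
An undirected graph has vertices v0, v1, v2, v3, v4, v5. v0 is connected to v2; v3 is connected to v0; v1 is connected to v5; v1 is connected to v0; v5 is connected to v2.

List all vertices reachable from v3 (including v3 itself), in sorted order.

Start at v3.
Its neighbours: v0.
Then their neighbours: v1, v2.
Then next layer: v5.
Nothing further is reachable.

v0, v1, v2, v3, v5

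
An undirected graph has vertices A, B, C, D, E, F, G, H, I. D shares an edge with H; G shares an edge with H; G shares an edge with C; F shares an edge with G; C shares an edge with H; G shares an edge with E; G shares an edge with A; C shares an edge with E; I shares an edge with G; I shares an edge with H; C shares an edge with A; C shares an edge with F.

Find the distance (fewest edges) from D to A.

3

Distance 0: D.
Distance 1: H.
Distance 2: C, G, I.
Distance 3: A, E, F — contains A.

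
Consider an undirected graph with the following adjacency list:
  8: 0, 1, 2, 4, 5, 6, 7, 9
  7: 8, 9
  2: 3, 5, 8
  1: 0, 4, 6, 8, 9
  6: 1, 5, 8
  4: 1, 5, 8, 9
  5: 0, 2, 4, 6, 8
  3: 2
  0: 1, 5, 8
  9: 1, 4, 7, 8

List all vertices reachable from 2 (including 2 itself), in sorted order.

0, 1, 2, 3, 4, 5, 6, 7, 8, 9

Start at 2.
Its neighbours: 3, 5, 8.
Then their neighbours: 0, 1, 4, 6, 7, 9.
Every vertex is now reached.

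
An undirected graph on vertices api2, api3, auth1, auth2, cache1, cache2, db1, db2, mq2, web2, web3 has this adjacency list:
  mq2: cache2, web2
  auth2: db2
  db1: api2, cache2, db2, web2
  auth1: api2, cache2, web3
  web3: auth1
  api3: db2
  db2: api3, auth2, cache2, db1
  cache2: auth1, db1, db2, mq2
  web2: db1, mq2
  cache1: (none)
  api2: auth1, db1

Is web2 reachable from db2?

Yes

Explore from db2.
Distance 1: reach api3, auth2, cache2, db1.
Distance 2: reach api2, auth1, mq2, web2.
Found web2.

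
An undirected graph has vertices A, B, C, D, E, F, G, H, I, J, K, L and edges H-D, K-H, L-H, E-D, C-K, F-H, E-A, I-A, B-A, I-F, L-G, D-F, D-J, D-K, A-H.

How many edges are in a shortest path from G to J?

4

Distance 0: G.
Distance 1: L.
Distance 2: H.
Distance 3: A, D, F, K.
Distance 4: B, C, E, I, J — contains J.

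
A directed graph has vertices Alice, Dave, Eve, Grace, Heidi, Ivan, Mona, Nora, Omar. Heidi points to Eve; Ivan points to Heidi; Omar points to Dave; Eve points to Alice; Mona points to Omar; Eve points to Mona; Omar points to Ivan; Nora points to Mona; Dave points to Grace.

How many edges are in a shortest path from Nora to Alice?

6

Distance 0: Nora.
Distance 1: Mona.
Distance 2: Omar.
Distance 3: Dave, Ivan.
Distance 4: Grace, Heidi.
Distance 5: Eve.
Distance 6: Alice — contains Alice.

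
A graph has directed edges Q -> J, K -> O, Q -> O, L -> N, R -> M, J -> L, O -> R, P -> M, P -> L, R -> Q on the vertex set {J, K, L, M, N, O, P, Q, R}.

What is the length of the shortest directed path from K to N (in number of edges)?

6

Distance 0: K.
Distance 1: O.
Distance 2: R.
Distance 3: M, Q.
Distance 4: J.
Distance 5: L.
Distance 6: N — contains N.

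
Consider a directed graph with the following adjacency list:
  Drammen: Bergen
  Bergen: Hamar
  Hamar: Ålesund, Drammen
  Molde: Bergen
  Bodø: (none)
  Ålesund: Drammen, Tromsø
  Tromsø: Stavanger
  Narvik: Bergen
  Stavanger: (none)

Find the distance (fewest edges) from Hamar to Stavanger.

3

Distance 0: Hamar.
Distance 1: Ålesund, Drammen.
Distance 2: Bergen, Tromsø.
Distance 3: Stavanger — contains Stavanger.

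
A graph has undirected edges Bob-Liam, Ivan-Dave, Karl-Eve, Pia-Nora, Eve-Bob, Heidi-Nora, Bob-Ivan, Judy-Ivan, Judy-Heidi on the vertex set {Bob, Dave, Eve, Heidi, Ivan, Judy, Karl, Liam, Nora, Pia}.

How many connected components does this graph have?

1

From Bob: component {Bob, Dave, Eve, Heidi, Ivan, Judy, Karl, Liam, Nora, Pia}.
That's 1 component.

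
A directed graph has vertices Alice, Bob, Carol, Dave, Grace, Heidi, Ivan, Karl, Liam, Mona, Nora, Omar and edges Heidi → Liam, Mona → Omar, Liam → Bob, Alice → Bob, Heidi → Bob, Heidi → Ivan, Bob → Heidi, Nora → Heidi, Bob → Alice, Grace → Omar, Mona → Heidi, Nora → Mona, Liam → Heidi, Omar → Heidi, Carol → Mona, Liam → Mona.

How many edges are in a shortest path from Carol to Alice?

4

Distance 0: Carol.
Distance 1: Mona.
Distance 2: Heidi, Omar.
Distance 3: Bob, Ivan, Liam.
Distance 4: Alice — contains Alice.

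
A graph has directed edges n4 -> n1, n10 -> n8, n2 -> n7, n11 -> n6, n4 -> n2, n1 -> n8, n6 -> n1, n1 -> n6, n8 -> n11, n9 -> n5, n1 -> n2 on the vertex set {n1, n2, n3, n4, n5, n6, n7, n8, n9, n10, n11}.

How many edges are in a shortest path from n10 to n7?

Distance 0: n10.
Distance 1: n8.
Distance 2: n11.
Distance 3: n6.
Distance 4: n1.
Distance 5: n2.
Distance 6: n7 — contains n7.

6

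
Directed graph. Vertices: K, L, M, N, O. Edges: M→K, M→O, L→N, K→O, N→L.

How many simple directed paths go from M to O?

M→K→O
M→O

2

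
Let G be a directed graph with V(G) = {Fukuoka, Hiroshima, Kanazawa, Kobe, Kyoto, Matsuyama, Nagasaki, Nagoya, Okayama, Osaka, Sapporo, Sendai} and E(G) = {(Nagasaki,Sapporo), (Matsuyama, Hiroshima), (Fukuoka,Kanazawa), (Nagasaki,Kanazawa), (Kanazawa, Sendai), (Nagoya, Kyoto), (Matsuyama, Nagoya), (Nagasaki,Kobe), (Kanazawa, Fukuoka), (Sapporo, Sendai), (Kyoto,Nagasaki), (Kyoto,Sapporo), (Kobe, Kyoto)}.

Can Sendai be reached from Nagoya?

Explore from Nagoya.
Distance 1: reach Kyoto.
Distance 2: reach Nagasaki, Sapporo.
Distance 3: reach Kanazawa, Kobe, Sendai.
Found Sendai.

Yes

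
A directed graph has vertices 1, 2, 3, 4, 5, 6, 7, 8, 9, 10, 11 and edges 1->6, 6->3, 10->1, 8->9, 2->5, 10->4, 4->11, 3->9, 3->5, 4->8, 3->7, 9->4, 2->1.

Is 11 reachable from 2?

Yes

Explore from 2.
Distance 1: reach 1, 5.
Distance 2: reach 6.
Distance 3: reach 3.
Distance 4: reach 7, 9.
Distance 5: reach 4.
Distance 6: reach 8, 11.
Found 11.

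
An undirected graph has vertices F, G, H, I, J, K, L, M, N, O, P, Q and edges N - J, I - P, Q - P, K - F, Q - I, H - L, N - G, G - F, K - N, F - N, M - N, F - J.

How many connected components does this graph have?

4

From F: component {F, G, J, K, M, N}.
From H: component {H, L}.
From I: component {I, P, Q}.
From O: component {O}.
That's 4 components.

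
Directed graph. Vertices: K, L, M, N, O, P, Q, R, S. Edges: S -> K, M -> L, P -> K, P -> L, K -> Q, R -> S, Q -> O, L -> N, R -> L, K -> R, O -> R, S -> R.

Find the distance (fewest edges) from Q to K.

Distance 0: Q.
Distance 1: O.
Distance 2: R.
Distance 3: L, S.
Distance 4: K, N — contains K.

4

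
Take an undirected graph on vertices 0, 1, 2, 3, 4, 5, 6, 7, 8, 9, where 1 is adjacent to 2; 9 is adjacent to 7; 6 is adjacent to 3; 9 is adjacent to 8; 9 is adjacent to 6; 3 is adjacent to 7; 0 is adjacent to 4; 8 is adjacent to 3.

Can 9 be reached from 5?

5 has no edges, so nothing is reachable from it.

No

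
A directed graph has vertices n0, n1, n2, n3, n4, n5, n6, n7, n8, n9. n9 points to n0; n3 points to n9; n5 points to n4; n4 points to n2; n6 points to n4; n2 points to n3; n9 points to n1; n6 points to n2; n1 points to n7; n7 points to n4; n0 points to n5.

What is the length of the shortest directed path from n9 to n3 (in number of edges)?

Distance 0: n9.
Distance 1: n0, n1.
Distance 2: n5, n7.
Distance 3: n4.
Distance 4: n2.
Distance 5: n3 — contains n3.

5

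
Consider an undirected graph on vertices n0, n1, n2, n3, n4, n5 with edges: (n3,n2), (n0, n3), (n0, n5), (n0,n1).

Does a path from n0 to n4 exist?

No

Explore from n0.
Distance 1: reach n1, n3, n5.
Distance 2: reach n2.
The search is exhausted without reaching n4; it lies in a different component.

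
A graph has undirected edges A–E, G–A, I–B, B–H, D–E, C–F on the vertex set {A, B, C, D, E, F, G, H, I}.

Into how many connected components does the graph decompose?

From A: component {A, D, E, G}.
From B: component {B, H, I}.
From C: component {C, F}.
That's 3 components.

3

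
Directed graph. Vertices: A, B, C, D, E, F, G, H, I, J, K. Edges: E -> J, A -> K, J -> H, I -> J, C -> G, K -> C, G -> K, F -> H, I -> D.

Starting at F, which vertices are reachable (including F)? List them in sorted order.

Start at F.
Its neighbours: H.
Nothing further is reachable.

F, H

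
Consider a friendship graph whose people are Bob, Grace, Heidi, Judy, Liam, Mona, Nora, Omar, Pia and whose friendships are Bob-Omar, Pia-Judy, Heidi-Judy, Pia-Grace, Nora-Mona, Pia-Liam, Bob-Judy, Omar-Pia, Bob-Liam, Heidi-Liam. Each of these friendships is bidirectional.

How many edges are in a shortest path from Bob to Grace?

3

Distance 0: Bob.
Distance 1: Judy, Liam, Omar.
Distance 2: Heidi, Pia.
Distance 3: Grace — contains Grace.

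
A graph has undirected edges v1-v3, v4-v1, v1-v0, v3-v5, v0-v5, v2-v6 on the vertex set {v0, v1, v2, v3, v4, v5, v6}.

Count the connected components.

2

From v0: component {v0, v1, v3, v4, v5}.
From v2: component {v2, v6}.
That's 2 components.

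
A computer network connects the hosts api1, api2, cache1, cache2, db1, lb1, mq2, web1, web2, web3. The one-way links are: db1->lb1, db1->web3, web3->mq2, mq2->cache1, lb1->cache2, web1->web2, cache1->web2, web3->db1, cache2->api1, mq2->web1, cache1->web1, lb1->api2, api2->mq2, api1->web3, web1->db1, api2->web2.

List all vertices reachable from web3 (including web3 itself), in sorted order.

api1, api2, cache1, cache2, db1, lb1, mq2, web1, web2, web3

Start at web3.
Its neighbours: db1, mq2.
Then their neighbours: cache1, lb1, web1.
Then next layer: api2, cache2, web2.
Then next layer: api1.
Every vertex is now reached.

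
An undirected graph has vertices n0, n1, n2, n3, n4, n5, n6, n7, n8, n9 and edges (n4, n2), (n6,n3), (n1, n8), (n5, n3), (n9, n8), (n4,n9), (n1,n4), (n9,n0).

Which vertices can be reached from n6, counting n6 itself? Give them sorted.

n3, n5, n6

Start at n6.
Its neighbours: n3.
Then their neighbours: n5.
Nothing further is reachable.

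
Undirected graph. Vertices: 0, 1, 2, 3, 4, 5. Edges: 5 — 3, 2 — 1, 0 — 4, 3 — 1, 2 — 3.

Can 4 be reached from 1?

No

Explore from 1.
Distance 1: reach 2, 3.
Distance 2: reach 5.
The search is exhausted without reaching 4; it lies in a different component.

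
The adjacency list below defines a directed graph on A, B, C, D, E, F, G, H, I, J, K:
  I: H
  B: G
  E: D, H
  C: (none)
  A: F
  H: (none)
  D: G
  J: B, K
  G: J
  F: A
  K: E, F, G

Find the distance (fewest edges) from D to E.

Distance 0: D.
Distance 1: G.
Distance 2: J.
Distance 3: B, K.
Distance 4: E, F — contains E.

4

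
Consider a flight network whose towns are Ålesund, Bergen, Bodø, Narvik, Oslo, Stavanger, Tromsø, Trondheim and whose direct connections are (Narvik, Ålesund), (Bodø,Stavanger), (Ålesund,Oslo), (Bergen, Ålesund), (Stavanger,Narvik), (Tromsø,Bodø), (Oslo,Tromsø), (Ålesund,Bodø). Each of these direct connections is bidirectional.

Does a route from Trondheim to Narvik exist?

Trondheim has no edges, so nothing is reachable from it.

No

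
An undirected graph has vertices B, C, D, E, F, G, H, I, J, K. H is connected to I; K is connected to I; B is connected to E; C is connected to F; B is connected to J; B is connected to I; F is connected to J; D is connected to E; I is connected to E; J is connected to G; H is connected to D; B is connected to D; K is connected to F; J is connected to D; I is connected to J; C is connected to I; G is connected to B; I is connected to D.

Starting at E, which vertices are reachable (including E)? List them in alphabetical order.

Start at E.
Its neighbours: B, D, I.
Then their neighbours: C, G, H, J, K.
Then next layer: F.
Every vertex is now reached.

B, C, D, E, F, G, H, I, J, K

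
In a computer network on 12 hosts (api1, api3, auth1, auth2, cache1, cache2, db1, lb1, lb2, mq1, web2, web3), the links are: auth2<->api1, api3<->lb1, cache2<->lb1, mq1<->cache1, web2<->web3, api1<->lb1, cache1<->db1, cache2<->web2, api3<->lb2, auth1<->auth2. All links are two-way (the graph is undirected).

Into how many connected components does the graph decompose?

2

From api1: component {api1, api3, auth1, auth2, cache2, lb1, lb2, web2, web3}.
From cache1: component {cache1, db1, mq1}.
That's 2 components.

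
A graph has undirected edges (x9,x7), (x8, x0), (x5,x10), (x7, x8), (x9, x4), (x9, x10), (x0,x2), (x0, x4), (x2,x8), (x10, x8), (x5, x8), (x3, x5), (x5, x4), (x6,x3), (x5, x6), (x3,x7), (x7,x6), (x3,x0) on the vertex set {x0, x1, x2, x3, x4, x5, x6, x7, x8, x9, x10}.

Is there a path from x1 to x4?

No

x1 has no edges, so nothing is reachable from it.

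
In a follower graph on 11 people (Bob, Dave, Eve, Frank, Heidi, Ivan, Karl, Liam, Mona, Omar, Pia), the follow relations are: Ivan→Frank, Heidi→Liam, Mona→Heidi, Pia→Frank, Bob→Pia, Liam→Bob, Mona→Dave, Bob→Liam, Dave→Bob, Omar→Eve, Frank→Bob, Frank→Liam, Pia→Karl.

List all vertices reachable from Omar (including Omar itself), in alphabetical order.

Eve, Omar

Start at Omar.
Its neighbours: Eve.
Nothing further is reachable.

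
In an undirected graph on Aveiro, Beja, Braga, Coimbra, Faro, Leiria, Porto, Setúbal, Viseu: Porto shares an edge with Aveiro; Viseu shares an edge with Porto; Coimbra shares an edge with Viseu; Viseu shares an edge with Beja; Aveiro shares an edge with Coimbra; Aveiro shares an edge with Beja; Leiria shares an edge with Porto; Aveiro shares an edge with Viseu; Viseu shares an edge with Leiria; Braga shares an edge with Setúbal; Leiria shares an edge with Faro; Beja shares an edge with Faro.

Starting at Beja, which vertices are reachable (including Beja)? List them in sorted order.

Start at Beja.
Its neighbours: Aveiro, Faro, Viseu.
Then their neighbours: Coimbra, Leiria, Porto.
Nothing further is reachable.

Aveiro, Beja, Coimbra, Faro, Leiria, Porto, Viseu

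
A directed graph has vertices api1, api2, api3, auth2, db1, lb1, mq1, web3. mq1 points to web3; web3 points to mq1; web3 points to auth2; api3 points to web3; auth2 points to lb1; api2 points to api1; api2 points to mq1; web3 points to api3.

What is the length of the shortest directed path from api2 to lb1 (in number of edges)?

4

Distance 0: api2.
Distance 1: api1, mq1.
Distance 2: web3.
Distance 3: api3, auth2.
Distance 4: lb1 — contains lb1.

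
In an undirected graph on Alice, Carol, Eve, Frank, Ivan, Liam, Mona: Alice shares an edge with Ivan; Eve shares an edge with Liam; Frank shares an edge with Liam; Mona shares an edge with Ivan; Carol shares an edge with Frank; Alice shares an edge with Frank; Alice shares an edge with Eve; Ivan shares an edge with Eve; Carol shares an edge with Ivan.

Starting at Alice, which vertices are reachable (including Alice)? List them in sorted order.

Start at Alice.
Its neighbours: Eve, Frank, Ivan.
Then their neighbours: Carol, Liam, Mona.
Every vertex is now reached.

Alice, Carol, Eve, Frank, Ivan, Liam, Mona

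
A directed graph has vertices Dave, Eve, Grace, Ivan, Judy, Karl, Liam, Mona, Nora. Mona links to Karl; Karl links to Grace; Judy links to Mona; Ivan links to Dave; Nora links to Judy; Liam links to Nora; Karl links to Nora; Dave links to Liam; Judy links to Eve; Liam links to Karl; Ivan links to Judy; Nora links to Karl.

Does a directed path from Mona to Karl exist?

Explore from Mona.
Distance 1: reach Karl.
Found Karl.

Yes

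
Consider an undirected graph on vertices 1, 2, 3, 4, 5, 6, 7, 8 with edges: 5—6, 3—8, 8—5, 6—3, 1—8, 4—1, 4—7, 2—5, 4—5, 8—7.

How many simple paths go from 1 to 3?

7

1–4–5–6–3
1–4–5–8–3
1–4–7–8–3
1–4–7–8–5–6–3
1–8–3
1–8–5–6–3
1–8–7–4–5–6–3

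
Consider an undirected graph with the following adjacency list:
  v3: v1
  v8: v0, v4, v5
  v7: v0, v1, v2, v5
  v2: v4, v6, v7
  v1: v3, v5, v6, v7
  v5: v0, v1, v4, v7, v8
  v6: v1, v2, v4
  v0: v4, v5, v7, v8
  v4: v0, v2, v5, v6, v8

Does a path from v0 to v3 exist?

Yes

Explore from v0.
Distance 1: reach v4, v5, v7, v8.
Distance 2: reach v1, v2, v6.
Distance 3: reach v3.
Found v3.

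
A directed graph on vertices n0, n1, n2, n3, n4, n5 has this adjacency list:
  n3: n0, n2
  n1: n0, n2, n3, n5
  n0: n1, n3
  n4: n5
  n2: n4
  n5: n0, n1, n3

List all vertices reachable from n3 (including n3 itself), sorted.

n0, n1, n2, n3, n4, n5

Start at n3.
Its neighbours: n0, n2.
Then their neighbours: n1, n4.
Then next layer: n5.
Every vertex is now reached.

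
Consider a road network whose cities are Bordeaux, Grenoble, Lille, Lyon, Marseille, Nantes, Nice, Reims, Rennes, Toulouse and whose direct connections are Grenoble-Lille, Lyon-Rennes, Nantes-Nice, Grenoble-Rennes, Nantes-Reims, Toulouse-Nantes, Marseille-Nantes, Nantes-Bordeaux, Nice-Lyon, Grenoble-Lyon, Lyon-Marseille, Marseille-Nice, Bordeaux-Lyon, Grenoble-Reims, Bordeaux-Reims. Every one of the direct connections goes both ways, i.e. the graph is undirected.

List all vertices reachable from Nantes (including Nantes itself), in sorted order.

Start at Nantes.
Its neighbours: Bordeaux, Marseille, Nice, Reims, Toulouse.
Then their neighbours: Grenoble, Lyon.
Then next layer: Lille, Rennes.
Every vertex is now reached.

Bordeaux, Grenoble, Lille, Lyon, Marseille, Nantes, Nice, Reims, Rennes, Toulouse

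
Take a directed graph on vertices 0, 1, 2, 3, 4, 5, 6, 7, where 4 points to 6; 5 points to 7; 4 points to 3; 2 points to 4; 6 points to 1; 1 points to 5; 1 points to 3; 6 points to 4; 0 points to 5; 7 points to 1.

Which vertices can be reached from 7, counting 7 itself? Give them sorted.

1, 3, 5, 7

Start at 7.
Its neighbours: 1.
Then their neighbours: 3, 5.
Nothing further is reachable.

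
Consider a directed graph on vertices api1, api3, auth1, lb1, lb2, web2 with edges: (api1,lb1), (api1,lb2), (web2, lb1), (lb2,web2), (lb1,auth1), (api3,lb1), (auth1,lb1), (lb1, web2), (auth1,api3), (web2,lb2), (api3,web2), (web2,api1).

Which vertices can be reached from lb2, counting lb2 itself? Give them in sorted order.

Start at lb2.
Its neighbours: web2.
Then their neighbours: api1, lb1.
Then next layer: auth1.
Then next layer: api3.
Every vertex is now reached.

api1, api3, auth1, lb1, lb2, web2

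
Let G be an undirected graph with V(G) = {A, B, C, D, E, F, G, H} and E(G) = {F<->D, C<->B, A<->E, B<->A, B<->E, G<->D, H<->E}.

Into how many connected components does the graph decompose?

From A: component {A, B, C, E, H}.
From D: component {D, F, G}.
That's 2 components.

2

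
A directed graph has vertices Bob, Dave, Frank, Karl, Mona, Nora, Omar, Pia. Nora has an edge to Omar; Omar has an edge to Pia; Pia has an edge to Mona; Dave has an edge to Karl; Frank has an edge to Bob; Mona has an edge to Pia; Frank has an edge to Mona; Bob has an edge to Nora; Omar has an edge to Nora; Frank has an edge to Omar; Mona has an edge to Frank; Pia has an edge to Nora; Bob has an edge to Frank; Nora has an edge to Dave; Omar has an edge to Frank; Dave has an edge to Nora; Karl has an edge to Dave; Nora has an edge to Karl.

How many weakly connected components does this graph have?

1

From Bob: component {Bob, Dave, Frank, Karl, Mona, Nora, Omar, Pia}.
That's 1 component.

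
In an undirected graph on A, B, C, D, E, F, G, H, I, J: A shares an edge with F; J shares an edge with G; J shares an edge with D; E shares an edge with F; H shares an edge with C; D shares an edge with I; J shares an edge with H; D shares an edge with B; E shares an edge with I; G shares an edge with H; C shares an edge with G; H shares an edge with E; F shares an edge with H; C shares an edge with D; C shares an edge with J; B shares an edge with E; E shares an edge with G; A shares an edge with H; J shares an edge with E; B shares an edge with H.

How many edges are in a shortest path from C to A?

Distance 0: C.
Distance 1: D, G, H, J.
Distance 2: A, B, E, F, I — contains A.

2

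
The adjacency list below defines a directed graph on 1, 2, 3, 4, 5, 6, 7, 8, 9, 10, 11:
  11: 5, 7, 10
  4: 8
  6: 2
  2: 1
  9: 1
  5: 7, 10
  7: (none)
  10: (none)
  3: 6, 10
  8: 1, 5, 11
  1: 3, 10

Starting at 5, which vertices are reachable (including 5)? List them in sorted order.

5, 7, 10

Start at 5.
Its neighbours: 7, 10.
Nothing further is reachable.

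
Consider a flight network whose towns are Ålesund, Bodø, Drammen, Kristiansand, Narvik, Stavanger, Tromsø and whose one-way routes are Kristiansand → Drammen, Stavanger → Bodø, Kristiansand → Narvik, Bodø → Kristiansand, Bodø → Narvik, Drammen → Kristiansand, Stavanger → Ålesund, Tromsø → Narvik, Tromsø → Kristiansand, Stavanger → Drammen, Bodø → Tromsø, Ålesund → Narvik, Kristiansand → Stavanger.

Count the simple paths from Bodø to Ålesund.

Bodø→Kristiansand→Stavanger→Ålesund
Bodø→Tromsø→Kristiansand→Stavanger→Ålesund

2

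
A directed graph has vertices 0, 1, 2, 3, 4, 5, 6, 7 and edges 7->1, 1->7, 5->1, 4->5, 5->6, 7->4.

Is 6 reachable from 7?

Explore from 7.
Distance 1: reach 1, 4.
Distance 2: reach 5.
Distance 3: reach 6.
Found 6.

Yes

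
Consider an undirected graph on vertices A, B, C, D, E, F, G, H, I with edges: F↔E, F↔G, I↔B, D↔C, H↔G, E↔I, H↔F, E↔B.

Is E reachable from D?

No

Explore from D.
Distance 1: reach C.
The search is exhausted without reaching E; it lies in a different component.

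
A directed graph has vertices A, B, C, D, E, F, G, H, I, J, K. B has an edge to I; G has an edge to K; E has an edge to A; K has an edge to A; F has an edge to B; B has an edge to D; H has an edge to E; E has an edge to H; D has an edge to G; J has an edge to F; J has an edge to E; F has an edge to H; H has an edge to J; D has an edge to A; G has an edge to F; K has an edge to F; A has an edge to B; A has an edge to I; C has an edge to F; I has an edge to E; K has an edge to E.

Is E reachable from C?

Explore from C.
Distance 1: reach F.
Distance 2: reach B, H.
Distance 3: reach D, E, I, J.
Found E.

Yes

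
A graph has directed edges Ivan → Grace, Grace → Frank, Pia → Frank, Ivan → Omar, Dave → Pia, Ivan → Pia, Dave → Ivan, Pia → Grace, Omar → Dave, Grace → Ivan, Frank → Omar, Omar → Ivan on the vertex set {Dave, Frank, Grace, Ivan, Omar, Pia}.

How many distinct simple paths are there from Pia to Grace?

Pia→Frank→Omar→Dave→Ivan→Grace
Pia→Frank→Omar→Ivan→Grace
Pia→Grace

3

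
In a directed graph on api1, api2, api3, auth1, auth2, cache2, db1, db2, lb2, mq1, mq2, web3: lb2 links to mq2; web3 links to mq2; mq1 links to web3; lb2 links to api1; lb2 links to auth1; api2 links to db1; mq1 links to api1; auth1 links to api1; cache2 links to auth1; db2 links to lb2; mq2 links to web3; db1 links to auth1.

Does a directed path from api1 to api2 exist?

No

api1 has no outgoing edges, so nothing is reachable from it.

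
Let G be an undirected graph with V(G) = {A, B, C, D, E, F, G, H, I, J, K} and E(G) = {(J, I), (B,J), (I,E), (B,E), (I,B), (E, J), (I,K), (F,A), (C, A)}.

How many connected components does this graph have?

5

From A: component {A, C, F}.
From B: component {B, E, I, J, K}.
From D: component {D}.
From G: component {G}.
From H: component {H}.
That's 5 components.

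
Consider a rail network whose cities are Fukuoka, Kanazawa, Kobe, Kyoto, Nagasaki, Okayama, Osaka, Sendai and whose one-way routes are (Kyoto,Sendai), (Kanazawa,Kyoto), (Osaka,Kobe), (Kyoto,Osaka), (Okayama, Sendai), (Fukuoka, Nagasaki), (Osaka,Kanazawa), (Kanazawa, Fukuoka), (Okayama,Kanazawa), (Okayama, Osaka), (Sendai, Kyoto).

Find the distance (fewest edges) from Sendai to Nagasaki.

Distance 0: Sendai.
Distance 1: Kyoto.
Distance 2: Osaka.
Distance 3: Kanazawa, Kobe.
Distance 4: Fukuoka.
Distance 5: Nagasaki — contains Nagasaki.

5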